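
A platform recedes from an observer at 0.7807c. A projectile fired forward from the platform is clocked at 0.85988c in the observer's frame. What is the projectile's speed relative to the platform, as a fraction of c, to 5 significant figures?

u' ≈ 0.24089c

Inverse velocity addition: u' = (u − v)/(1 − uv/c²)
= (0.85988 − 0.7807)/(1 − 0.85988×0.7807) = 0.079180/0.3286917 = 0.24089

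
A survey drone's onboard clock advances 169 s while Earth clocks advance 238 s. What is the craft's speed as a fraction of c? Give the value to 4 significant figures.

γ = Δt/τ₀ = 238/169 = 1.40828
β = √(1 − 1/γ²) = √(1 − 1/1.40828²) = 0.7041

β ≈ 0.7041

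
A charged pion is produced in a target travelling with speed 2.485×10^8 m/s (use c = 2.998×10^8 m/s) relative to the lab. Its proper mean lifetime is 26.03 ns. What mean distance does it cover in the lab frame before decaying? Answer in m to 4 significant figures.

β = v/c = 2.485×10^8 / 2.998×10^8 = 0.828886
γ = 1/√(1 − 0.828886²) = 1.78757
Dilated lifetime: Δt = γτ₀ = 1.78757 × 26.03 ns = 46.5305 ns
d = vΔt = 0.828886c × 46.5305 ns = 2.48500×10^8 m/s × 4.65305×10^-8 s = 11.56 m

d ≈ 11.56 m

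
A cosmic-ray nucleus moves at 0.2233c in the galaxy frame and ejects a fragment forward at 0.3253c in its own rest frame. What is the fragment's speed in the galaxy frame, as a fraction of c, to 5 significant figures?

u ≈ 0.51145c

Compose boost 2: (0.3253 + 0.2233)/(1 + 0.3253×0.2233) = 0.54860/1.072639 = 0.51145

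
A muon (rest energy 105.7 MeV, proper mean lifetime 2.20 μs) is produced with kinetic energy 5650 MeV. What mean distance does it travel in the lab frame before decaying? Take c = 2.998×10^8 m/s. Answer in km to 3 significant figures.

γ = 1 + K/(m₀c²) = 1 + 5650/105.7 = 54.453
β = √(1 − 1/γ²) = 0.99983
Dilated lifetime: γτ₀ = 54.453 × 2.20 μs = 119.80 μs
d = βc·γτ₀ = 0.99983 × (2.998×10^8 m/s) × 0.00011980 s = 35.9 km

d ≈ 35.9 km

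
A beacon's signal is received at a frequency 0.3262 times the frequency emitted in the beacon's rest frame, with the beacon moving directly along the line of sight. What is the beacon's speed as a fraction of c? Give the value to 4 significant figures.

β ≈ 0.8077

f_obs/f_src = √((1−β)/(1+β)) = 0.3262  ⇒  (1−β)/(1+β) = 0.106406
β = |1 − D²|/(1 + D²) = |1 − 0.106406|/(1 + 0.106406) = 0.8077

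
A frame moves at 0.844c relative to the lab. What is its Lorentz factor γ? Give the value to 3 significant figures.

γ = 1/√(1 − β²) = 1/√(1 − 0.844²) = 1/√(0.28766) = 1.86

γ ≈ 1.86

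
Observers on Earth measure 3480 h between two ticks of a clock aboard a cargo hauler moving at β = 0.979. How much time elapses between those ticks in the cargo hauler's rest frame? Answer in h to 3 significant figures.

γ = 1/√(1 − 0.979²) = 4.9053
Proper time: τ₀ = Δt/γ = 3480/4.9053 = 709 h

τ₀ ≈ 709 h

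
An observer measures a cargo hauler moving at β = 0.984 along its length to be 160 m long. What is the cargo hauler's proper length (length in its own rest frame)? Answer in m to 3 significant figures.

L₀ ≈ 898 m

γ = 1/√(1 − 0.984²) = 5.6127
L₀ = γL = 5.6127 × 160 = 898 m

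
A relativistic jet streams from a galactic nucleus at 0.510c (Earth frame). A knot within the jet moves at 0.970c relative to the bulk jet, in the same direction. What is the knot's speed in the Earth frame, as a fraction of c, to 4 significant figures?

Relativistic velocity addition: u = (u' + v)/(1 + u'v/c²)
= (0.970 + 0.510)/(1 + 0.970×0.510) = 1.480/1.49470 = 0.9902

u ≈ 0.9902c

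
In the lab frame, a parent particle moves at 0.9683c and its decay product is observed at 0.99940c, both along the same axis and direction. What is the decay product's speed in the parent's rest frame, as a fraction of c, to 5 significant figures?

Inverse velocity addition: u' = (u − v)/(1 − uv/c²)
= (0.99940 − 0.9683)/(1 − 0.99940×0.9683) = 0.031100/0.03228098 = 0.96342

u' ≈ 0.96342c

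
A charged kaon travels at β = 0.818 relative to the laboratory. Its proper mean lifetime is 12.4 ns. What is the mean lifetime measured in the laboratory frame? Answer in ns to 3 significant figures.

γ = 1/√(1 − 0.818²) = 1.7385
Time dilation: Δt = γτ₀ = 1.7385 × 12.4 ns = 21.6 ns

Δt ≈ 21.6 ns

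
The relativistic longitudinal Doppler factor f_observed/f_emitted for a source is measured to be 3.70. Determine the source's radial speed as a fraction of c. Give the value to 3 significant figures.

f_obs/f_src = √((1+β)/(1−β)) = 3.70  ⇒  (1+β)/(1−β) = 13.690
β = |1 − D²|/(1 + D²) = |1 − 13.690|/(1 + 13.690) = 0.864

β ≈ 0.864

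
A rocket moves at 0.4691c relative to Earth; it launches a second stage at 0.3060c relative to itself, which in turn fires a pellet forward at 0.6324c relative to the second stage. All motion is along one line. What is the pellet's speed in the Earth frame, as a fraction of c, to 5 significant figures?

Compose boost 2: (0.3060 + 0.4691)/(1 + 0.3060×0.4691) = 0.77510/1.143545 = 0.6778048
Compose boost 3: (0.6324 + 0.6778048)/(1 + 0.6324×0.6778048) = 1.310205/1.428644 = 0.91710

u ≈ 0.91710c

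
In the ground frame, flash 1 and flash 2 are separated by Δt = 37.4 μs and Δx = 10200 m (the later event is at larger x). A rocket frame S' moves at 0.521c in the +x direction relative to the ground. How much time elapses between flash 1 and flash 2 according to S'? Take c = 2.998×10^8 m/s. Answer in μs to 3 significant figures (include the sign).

Δt' ≈ 23.0 μs

γ = 1/√(1 − 0.521²) = 1.1716
Δt' = γ(Δt − vΔx/c²) = 1.1716 × (37.4 μs − 0.521×10200 m / (2.998×10^8 m/s))
= 1.1716 × (19.674 μs) = 23.0 μs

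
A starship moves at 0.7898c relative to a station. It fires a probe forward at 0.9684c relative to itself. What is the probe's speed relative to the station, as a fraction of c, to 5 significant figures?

Relativistic velocity addition: u = (u' + v)/(1 + u'v/c²)
= (0.9684 + 0.7898)/(1 + 0.9684×0.7898) = 1.7582/1.764842 = 0.99624

u ≈ 0.99624c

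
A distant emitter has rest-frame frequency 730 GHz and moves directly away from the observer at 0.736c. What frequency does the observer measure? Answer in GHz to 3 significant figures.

Relativistic Doppler: f_obs = f_src √((1−β)/(1+β))
= 730 × √(0.26400/1.7360) = 730 × 0.38997 = 285 GHz

f_obs ≈ 285 GHz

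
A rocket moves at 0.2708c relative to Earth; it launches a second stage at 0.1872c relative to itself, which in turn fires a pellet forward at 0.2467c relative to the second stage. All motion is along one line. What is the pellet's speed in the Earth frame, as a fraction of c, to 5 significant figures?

Compose boost 2: (0.1872 + 0.2708)/(1 + 0.1872×0.2708) = 0.45800/1.050694 = 0.4359025
Compose boost 3: (0.2467 + 0.4359025)/(1 + 0.2467×0.4359025) = 0.6826025/1.107537 = 0.61632

u ≈ 0.61632c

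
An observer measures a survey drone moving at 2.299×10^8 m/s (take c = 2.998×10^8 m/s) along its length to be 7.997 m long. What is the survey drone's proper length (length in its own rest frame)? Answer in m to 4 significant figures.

β = v/c = 2.299×10^8 / 2.998×10^8 = 0.766845
γ = 1/√(1 − 0.766845²) = 1.55804
L₀ = γL = 1.55804 × 7.997 = 12.46 m

L₀ ≈ 12.46 m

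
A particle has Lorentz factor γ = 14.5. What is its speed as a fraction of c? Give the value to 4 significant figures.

β ≈ 0.9976

β = √(1 − 1/γ²) = √(1 − 1/14.5²) = √(0.995244) = 0.9976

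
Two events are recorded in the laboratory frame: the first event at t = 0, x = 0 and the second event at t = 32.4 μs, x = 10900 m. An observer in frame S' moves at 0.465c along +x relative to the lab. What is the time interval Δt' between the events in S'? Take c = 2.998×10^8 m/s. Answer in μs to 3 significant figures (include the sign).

Δt' ≈ 17.5 μs

γ = 1/√(1 − 0.465²) = 1.1295
Δt' = γ(Δt − vΔx/c²) = 1.1295 × (32.4 μs − 0.465×10900 m / (2.998×10^8 m/s))
= 1.1295 × (15.494 μs) = 17.5 μs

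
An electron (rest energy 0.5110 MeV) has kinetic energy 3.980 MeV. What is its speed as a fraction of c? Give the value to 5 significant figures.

γ = 1 + K/(m₀c²) = 1 + 3.980/0.5110 = 8.788650
β = √(1 − 1/γ²) = 0.99351

β ≈ 0.99351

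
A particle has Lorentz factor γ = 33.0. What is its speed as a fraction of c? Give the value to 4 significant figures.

β ≈ 0.9995

β = √(1 − 1/γ²) = √(1 − 1/33.0²) = √(0.999082) = 0.9995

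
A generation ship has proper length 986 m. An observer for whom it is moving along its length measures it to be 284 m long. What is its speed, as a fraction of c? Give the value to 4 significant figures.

β ≈ 0.9576

γ = L₀/L = 986/284 = 3.47183
β = √(1 − 1/γ²) = 0.9576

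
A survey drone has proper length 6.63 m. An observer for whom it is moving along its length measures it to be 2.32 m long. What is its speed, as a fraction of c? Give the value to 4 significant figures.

β ≈ 0.9368

γ = L₀/L = 6.63/2.32 = 2.85776
β = √(1 − 1/γ²) = 0.9368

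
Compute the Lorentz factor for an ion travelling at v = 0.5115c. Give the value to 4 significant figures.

γ ≈ 1.164

γ = 1/√(1 − β²) = 1/√(1 − 0.5115²) = 1/√(0.738368) = 1.164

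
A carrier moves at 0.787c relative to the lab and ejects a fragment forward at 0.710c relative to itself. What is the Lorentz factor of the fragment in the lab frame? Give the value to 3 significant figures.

γ ≈ 3.59

u_lab = (0.710 + 0.787)/(1 + 0.710×0.787) = 1.497/1.55877 = 0.960373
γ = 1/√(1 − 0.960373²) = 3.59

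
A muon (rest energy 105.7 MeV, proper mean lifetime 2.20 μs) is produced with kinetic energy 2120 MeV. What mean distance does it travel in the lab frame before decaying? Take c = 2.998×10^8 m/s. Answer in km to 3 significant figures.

d ≈ 13.9 km

γ = 1 + K/(m₀c²) = 1 + 2120/105.7 = 21.057
β = √(1 − 1/γ²) = 0.99887
Dilated lifetime: γτ₀ = 21.057 × 2.20 μs = 46.325 μs
d = βc·γτ₀ = 0.99887 × (2.998×10^8 m/s) × 4.6325×10^-5 s = 13.9 km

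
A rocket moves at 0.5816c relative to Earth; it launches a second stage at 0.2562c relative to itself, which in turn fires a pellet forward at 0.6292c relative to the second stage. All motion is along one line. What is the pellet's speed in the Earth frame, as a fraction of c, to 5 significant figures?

Compose boost 2: (0.2562 + 0.5816)/(1 + 0.2562×0.5816) = 0.83780/1.149006 = 0.7291520
Compose boost 3: (0.6292 + 0.7291520)/(1 + 0.6292×0.7291520) = 1.358352/1.458782 = 0.93115

u ≈ 0.93115c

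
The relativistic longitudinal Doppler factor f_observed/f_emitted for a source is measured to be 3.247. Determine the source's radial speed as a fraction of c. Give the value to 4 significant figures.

f_obs/f_src = √((1+β)/(1−β)) = 3.247  ⇒  (1+β)/(1−β) = 10.5430
β = |1 − D²|/(1 + D²) = |1 − 10.5430|/(1 + 10.5430) = 0.8267

β ≈ 0.8267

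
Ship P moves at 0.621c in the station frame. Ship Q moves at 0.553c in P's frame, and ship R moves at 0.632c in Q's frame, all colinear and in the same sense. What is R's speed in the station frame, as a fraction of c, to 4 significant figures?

Compose boost 2: (0.553 + 0.621)/(1 + 0.553×0.621) = 1.174/1.34341 = 0.873894
Compose boost 3: (0.632 + 0.873894)/(1 + 0.632×0.873894) = 1.50589/1.55230 = 0.9701

u ≈ 0.9701c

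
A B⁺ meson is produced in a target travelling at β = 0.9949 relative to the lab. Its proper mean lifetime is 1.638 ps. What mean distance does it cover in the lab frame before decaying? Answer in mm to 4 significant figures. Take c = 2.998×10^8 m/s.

d ≈ 4.844 mm

γ = 1/√(1 − 0.9949²) = 9.91412
Dilated lifetime: Δt = γτ₀ = 9.91412 × 1.638 ps = 16.2393 ps
d = vΔt = 0.9949c × 16.2393 ps = 2.98271×10^8 m/s × 1.62393×10^-11 s = 4.844 mm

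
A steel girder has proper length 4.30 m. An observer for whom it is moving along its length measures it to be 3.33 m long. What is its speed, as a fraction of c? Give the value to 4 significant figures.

β ≈ 0.6327

γ = L₀/L = 4.30/3.33 = 1.29129
β = √(1 − 1/γ²) = 0.6327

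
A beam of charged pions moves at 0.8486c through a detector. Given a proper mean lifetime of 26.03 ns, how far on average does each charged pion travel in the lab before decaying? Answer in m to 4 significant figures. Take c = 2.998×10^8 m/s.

d ≈ 12.52 m

γ = 1/√(1 − 0.8486²) = 1.89023
Dilated lifetime: Δt = γτ₀ = 1.89023 × 26.03 ns = 49.2028 ns
d = vΔt = 0.8486c × 49.2028 ns = 2.54410×10^8 m/s × 4.92028×10^-8 s = 12.52 m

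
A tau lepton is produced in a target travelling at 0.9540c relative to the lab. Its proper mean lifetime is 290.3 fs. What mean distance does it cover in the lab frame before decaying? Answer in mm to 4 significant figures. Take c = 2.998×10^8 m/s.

γ = 1/√(1 − 0.9540²) = 3.33548
Dilated lifetime: Δt = γτ₀ = 3.33548 × 290.3 fs = 968.291 fs
d = vΔt = 0.9540c × 968.291 fs = 2.86009×10^8 m/s × 9.68291×10^-13 s = 0.2769 mm

d ≈ 0.2769 mm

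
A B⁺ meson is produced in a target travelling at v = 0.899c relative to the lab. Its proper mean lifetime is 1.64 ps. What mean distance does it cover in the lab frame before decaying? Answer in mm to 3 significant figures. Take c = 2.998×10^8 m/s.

d ≈ 1.01 mm

γ = 1/√(1 − 0.899²) = 2.2834
Dilated lifetime: Δt = γτ₀ = 2.2834 × 1.64 ps = 3.7447 ps
d = vΔt = 0.899c × 3.7447 ps = 2.6952×10^8 m/s × 3.7447×10^-12 s = 1.01 mm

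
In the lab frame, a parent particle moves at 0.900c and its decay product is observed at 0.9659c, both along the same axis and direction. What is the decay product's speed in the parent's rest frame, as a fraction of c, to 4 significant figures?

Inverse velocity addition: u' = (u − v)/(1 − uv/c²)
= (0.9659 − 0.900)/(1 − 0.9659×0.900) = 0.06590/0.130690 = 0.5042

u' ≈ 0.5042c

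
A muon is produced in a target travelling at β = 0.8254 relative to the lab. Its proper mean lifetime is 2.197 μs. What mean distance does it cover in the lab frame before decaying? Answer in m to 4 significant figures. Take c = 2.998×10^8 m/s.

d ≈ 963.0 m

γ = 1/√(1 − 0.8254²) = 1.77133
Dilated lifetime: Δt = γτ₀ = 1.77133 × 2.197 μs = 3.89161 μs
d = vΔt = 0.8254c × 3.89161 μs = 2.47455×10^8 m/s × 3.89161×10^-6 s = 963.0 m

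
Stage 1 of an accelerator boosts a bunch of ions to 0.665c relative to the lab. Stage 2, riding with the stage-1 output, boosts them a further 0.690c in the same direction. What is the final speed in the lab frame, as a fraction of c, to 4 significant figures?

u ≈ 0.9288c

Compose boost 2: (0.690 + 0.665)/(1 + 0.690×0.665) = 1.355/1.45885 = 0.9288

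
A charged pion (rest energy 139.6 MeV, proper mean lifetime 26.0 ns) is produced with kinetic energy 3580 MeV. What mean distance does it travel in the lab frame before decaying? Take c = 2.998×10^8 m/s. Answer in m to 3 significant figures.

d ≈ 208 m

γ = 1 + K/(m₀c²) = 1 + 3580/139.6 = 26.645
β = √(1 − 1/γ²) = 0.99930
Dilated lifetime: γτ₀ = 26.645 × 26.0 ns = 692.76 ns
d = βc·γτ₀ = 0.99930 × (2.998×10^8 m/s) × 6.9276×10^-7 s = 208 m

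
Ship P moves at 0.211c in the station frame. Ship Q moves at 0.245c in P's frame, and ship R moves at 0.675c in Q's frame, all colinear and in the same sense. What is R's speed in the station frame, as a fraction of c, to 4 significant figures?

Compose boost 2: (0.245 + 0.211)/(1 + 0.245×0.211) = 0.4560/1.05170 = 0.433586
Compose boost 3: (0.675 + 0.433586)/(1 + 0.675×0.433586) = 1.10859/1.29267 = 0.8576

u ≈ 0.8576c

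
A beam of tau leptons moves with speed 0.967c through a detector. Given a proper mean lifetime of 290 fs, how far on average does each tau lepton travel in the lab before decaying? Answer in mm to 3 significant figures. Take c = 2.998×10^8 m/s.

d ≈ 0.330 mm

γ = 1/√(1 − 0.967²) = 3.9250
Dilated lifetime: Δt = γτ₀ = 3.9250 × 290 fs = 1138.3 fs
d = vΔt = 0.967c × 1138.3 fs = 2.8991×10^8 m/s × 1.1383×10^-12 s = 0.330 mm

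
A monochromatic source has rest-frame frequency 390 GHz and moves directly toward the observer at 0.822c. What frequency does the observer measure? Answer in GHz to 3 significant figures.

f_obs ≈ 1250 GHz

Relativistic Doppler: f_obs = f_src √((1+β)/(1−β))
= 390 × √(1.8220/0.17800) = 390 × 3.1994 = 1250 GHz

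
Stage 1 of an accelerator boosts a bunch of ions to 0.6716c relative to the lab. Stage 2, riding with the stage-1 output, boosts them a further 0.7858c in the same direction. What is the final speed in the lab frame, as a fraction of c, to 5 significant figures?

u ≈ 0.95396c

Compose boost 2: (0.7858 + 0.6716)/(1 + 0.7858×0.6716) = 1.4574/1.527743 = 0.95396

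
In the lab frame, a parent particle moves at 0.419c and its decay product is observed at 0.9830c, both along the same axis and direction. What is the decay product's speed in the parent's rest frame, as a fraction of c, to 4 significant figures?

u' ≈ 0.9590c

Inverse velocity addition: u' = (u − v)/(1 − uv/c²)
= (0.9830 − 0.419)/(1 − 0.9830×0.419) = 0.5640/0.588123 = 0.9590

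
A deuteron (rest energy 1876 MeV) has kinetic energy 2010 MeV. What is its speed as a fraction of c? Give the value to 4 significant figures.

β ≈ 0.8758

γ = 1 + K/(m₀c²) = 1 + 2010/1876 = 2.07143
β = √(1 − 1/γ²) = 0.8758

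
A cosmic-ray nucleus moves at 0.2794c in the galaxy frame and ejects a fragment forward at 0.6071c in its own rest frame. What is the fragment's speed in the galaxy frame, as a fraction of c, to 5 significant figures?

Compose boost 2: (0.6071 + 0.2794)/(1 + 0.6071×0.2794) = 0.88650/1.169624 = 0.75794

u ≈ 0.75794c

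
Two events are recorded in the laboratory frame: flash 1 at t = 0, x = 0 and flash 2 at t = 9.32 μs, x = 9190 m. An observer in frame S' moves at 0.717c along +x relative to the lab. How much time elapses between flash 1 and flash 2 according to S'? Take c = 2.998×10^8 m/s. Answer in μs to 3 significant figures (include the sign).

Δt' ≈ -18.2 μs

γ = 1/√(1 − 0.717²) = 1.4346
Δt' = γ(Δt − vΔx/c²) = 1.4346 × (9.32 μs − 0.717×9190 m / (2.998×10^8 m/s))
= 1.4346 × (-12.659 μs) = -18.2 μs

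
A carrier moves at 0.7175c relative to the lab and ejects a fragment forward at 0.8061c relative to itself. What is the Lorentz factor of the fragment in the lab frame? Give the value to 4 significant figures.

u_lab = (0.8061 + 0.7175)/(1 + 0.8061×0.7175) = 1.5236/1.578377 = 0.9652955
γ = 1/√(1 − 0.9652955²) = 3.829

γ ≈ 3.829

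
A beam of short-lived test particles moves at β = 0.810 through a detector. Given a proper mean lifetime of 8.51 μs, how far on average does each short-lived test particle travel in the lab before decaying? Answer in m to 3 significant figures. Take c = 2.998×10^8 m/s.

γ = 1/√(1 − 0.810²) = 1.7052
Dilated lifetime: Δt = γτ₀ = 1.7052 × 8.51 μs = 14.512 μs
d = vΔt = 0.810c × 14.512 μs = 2.4284×10^8 m/s × 1.4512×10^-5 s = 3520 m

d ≈ 3520 m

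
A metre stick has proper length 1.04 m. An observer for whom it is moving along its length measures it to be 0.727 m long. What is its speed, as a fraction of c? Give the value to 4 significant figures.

γ = L₀/L = 1.04/0.727 = 1.43054
β = √(1 − 1/γ²) = 0.7151

β ≈ 0.7151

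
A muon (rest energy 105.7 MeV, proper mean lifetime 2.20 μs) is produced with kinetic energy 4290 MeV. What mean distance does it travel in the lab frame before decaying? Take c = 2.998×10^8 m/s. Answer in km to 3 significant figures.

γ = 1 + K/(m₀c²) = 1 + 4290/105.7 = 41.587
β = √(1 − 1/γ²) = 0.99971
Dilated lifetime: γτ₀ = 41.587 × 2.20 μs = 91.490 μs
d = βc·γτ₀ = 0.99971 × (2.998×10^8 m/s) × 9.1490×10^-5 s = 27.4 km

d ≈ 27.4 km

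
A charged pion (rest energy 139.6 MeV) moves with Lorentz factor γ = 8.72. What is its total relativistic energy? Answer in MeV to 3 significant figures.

E ≈ 1220 MeV

γ = 8.72 (given)
E = γm₀c² = 8.72 × 139.6 MeV = 1220 MeV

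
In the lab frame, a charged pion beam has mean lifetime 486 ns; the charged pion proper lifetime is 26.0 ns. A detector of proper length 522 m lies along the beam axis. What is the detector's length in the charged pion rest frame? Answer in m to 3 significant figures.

L ≈ 27.9 m

Time dilation ⇒ γ = Δt/τ₀ = 486/26.0 = 18.692
Length contraction: L = L₀/γ = 522/18.692 = 27.9 m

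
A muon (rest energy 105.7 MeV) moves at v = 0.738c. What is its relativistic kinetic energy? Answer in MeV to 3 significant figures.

γ = 1/√(1 − 0.738²) = 1.4819
K = (γ − 1)m₀c² = (1.4819 − 1) × 105.7 MeV = 0.48192 × 105.7 MeV = 50.9 MeV

K ≈ 50.9 MeV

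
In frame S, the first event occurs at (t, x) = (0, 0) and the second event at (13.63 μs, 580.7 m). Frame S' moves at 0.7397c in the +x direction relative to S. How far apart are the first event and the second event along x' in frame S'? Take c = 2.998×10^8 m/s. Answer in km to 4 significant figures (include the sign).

γ = 1/√(1 − 0.7397²) = 1.48602
Δx' = γ(Δx − vΔt) = 1.48602 × (580.7 m − 0.7397×(2.998×10^8 m/s)×13.63×10^-6 s)
= 1.48602 × (-2441.92 m) = -3.629 km

Δx' ≈ -3.629 km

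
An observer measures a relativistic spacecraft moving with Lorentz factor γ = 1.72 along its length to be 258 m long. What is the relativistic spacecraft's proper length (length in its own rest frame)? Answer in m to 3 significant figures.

γ = 1.72 (given)
L₀ = γL = 1.72 × 258 = 444 m

L₀ ≈ 444 m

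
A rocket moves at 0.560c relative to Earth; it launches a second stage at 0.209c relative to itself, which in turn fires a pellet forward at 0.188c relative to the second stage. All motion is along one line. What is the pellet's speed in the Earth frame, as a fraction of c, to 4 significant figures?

Compose boost 2: (0.209 + 0.560)/(1 + 0.209×0.560) = 0.7690/1.11704 = 0.688427
Compose boost 3: (0.188 + 0.688427)/(1 + 0.188×0.688427) = 0.876427/1.12942 = 0.7760

u ≈ 0.7760c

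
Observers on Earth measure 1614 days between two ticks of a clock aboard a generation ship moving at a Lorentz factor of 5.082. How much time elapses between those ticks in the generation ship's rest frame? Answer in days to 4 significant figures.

τ₀ ≈ 317.6 days

γ = 5.082 (given)
Proper time: τ₀ = Δt/γ = 1614/5.082 = 317.6 days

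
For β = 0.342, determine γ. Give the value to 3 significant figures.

γ ≈ 1.06

γ = 1/√(1 − β²) = 1/√(1 − 0.342²) = 1/√(0.88304) = 1.06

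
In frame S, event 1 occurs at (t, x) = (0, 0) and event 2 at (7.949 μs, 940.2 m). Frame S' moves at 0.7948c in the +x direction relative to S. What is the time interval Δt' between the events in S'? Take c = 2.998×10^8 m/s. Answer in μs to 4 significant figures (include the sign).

γ = 1/√(1 − 0.7948²) = 1.64780
Δt' = γ(Δt − vΔx/c²) = 1.64780 × (7.949 μs − 0.7948×940.2 m / (2.998×10^8 m/s))
= 1.64780 × (5.45644 μs) = 8.991 μs

Δt' ≈ 8.991 μs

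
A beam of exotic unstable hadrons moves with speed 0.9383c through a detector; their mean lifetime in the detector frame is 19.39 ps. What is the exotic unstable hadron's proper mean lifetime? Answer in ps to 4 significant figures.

τ₀ ≈ 6.705 ps

γ = 1/√(1 − 0.9383²) = 2.89166
Proper time: τ₀ = Δt/γ = 19.39/2.89166 = 6.705 ps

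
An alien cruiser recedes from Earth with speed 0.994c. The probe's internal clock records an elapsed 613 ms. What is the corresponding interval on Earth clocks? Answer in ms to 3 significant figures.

γ = 1/√(1 − 0.994²) = 9.1424
Time dilation: Δt = γτ₀ = 9.1424 × 613 ms = 5600 ms

Δt ≈ 5600 ms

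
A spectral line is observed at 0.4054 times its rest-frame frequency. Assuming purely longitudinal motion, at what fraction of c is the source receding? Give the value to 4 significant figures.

f_obs/f_src = √((1−β)/(1+β)) = 0.4054  ⇒  (1−β)/(1+β) = 0.164349
β = |1 − D²|/(1 + D²) = |1 − 0.164349|/(1 + 0.164349) = 0.7177

β ≈ 0.7177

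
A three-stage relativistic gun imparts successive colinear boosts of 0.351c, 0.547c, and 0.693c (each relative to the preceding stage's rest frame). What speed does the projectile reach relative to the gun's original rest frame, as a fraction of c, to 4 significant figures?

Compose boost 2: (0.547 + 0.351)/(1 + 0.547×0.351) = 0.8980/1.19200 = 0.753358
Compose boost 3: (0.693 + 0.753358)/(1 + 0.693×0.753358) = 1.44636/1.52208 = 0.9503

u ≈ 0.9503c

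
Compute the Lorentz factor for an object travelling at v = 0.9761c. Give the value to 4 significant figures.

γ = 1/√(1 − β²) = 1/√(1 − 0.9761²) = 1/√(0.0472288) = 4.601

γ ≈ 4.601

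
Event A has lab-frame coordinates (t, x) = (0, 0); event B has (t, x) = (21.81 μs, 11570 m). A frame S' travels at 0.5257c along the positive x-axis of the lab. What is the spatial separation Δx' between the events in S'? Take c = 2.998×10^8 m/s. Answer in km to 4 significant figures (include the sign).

Δx' ≈ 9.560 km

γ = 1/√(1 − 0.5257²) = 1.17554
Δx' = γ(Δx − vΔt) = 1.17554 × (11570 m − 0.5257×(2.998×10^8 m/s)×21.81×10^-6 s)
= 1.17554 × (8132.64 m) = 9.560 km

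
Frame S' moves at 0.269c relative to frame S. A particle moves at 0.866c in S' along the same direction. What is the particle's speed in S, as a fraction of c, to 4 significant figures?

u ≈ 0.9206c

Relativistic velocity addition: u = (u' + v)/(1 + u'v/c²)
= (0.866 + 0.269)/(1 + 0.866×0.269) = 1.135/1.23295 = 0.9206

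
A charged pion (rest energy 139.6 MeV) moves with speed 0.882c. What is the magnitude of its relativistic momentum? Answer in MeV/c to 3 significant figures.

p ≈ 261 MeV/c

γ = 1/√(1 − 0.882²) = 2.1220
p = γβm₀c = 2.1220 × 0.882 × 139.6 MeV/c = 261 MeV/c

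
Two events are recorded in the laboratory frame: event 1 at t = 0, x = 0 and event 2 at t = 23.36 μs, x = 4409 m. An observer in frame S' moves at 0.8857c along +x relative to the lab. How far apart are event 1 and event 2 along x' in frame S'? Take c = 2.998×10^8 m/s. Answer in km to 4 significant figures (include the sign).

γ = 1/√(1 − 0.8857²) = 2.15397
Δx' = γ(Δx − vΔt) = 2.15397 × (4409 m − 0.8857×(2.998×10^8 m/s)×23.36×10^-6 s)
= 2.15397 × (-1793.85 m) = -3.864 km

Δx' ≈ -3.864 km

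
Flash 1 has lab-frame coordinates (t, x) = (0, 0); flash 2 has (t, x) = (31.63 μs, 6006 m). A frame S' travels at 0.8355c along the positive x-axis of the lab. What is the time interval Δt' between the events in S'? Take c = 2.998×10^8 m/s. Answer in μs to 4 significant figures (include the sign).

Δt' ≈ 27.10 μs

γ = 1/√(1 − 0.8355²) = 1.81987
Δt' = γ(Δt − vΔx/c²) = 1.81987 × (31.63 μs − 0.8355×6006 m / (2.998×10^8 m/s))
= 1.81987 × (14.8921 μs) = 27.10 μs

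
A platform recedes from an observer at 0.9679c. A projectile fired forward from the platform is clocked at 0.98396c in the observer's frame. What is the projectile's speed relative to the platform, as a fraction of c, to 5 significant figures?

u' ≈ 0.33722c

Inverse velocity addition: u' = (u − v)/(1 − uv/c²)
= (0.98396 − 0.9679)/(1 − 0.98396×0.9679) = 0.016060/0.04762512 = 0.33722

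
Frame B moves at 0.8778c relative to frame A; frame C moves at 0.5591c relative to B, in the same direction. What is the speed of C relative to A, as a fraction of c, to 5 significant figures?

Compose boost 2: (0.5591 + 0.8778)/(1 + 0.5591×0.8778) = 1.4369/1.490778 = 0.96386

u ≈ 0.96386c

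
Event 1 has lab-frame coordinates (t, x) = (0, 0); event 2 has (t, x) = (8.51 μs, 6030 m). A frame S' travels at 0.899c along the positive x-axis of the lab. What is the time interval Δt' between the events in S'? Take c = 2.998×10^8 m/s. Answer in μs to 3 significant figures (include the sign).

Δt' ≈ -21.9 μs

γ = 1/√(1 − 0.899²) = 2.2834
Δt' = γ(Δt − vΔx/c²) = 2.2834 × (8.51 μs − 0.899×6030 m / (2.998×10^8 m/s))
= 2.2834 × (-9.5720 μs) = -21.9 μs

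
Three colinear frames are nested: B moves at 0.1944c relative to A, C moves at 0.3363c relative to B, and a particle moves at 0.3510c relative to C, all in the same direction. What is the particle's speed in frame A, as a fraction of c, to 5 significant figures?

Compose boost 2: (0.3363 + 0.1944)/(1 + 0.3363×0.1944) = 0.53070/1.065377 = 0.4981337
Compose boost 3: (0.3510 + 0.4981337)/(1 + 0.3510×0.4981337) = 0.8491337/1.174845 = 0.72276

u ≈ 0.72276c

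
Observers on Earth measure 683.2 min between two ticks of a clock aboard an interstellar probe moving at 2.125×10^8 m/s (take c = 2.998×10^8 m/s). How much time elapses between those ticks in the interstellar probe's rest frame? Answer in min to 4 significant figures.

β = v/c = 2.125×10^8 / 2.998×10^8 = 0.708806
γ = 1/√(1 − 0.708806²) = 1.41763
Proper time: τ₀ = Δt/γ = 683.2/1.41763 = 481.9 min

τ₀ ≈ 481.9 min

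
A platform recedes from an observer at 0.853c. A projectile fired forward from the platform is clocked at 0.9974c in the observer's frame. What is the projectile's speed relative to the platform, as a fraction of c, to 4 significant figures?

u' ≈ 0.9677c

Inverse velocity addition: u' = (u − v)/(1 − uv/c²)
= (0.9974 − 0.853)/(1 − 0.9974×0.853) = 0.1444/0.149218 = 0.9677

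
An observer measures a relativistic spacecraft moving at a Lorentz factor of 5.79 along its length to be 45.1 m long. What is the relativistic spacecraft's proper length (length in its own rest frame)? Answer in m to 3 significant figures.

L₀ ≈ 261 m

γ = 5.79 (given)
L₀ = γL = 5.79 × 45.1 = 261 m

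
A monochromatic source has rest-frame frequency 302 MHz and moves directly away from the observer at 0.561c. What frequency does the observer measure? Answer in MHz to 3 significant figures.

Relativistic Doppler: f_obs = f_src √((1−β)/(1+β))
= 302 × √(0.43900/1.5610) = 302 × 0.53031 = 160 MHz

f_obs ≈ 160 MHz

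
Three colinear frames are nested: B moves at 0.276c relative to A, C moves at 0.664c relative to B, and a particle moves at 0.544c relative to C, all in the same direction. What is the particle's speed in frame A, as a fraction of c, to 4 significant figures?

u ≈ 0.9345c

Compose boost 2: (0.664 + 0.276)/(1 + 0.664×0.276) = 0.9400/1.18326 = 0.794413
Compose boost 3: (0.544 + 0.794413)/(1 + 0.544×0.794413) = 1.33841/1.43216 = 0.9345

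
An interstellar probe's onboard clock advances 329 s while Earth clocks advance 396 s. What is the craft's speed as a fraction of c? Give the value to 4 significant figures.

γ = Δt/τ₀ = 396/329 = 1.20365
β = √(1 − 1/γ²) = √(1 − 1/1.20365²) = 0.5566

β ≈ 0.5566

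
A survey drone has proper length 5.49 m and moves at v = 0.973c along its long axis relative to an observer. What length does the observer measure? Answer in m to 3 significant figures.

γ = 1/√(1 − 0.973²) = 4.3327
Length contraction: L = L₀/γ = 5.49/4.3327 = 1.27 m

L ≈ 1.27 m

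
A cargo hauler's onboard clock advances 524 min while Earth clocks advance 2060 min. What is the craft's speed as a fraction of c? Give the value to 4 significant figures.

γ = Δt/τ₀ = 2060/524 = 3.93130
β = √(1 − 1/γ²) = √(1 − 1/3.93130²) = 0.9671

β ≈ 0.9671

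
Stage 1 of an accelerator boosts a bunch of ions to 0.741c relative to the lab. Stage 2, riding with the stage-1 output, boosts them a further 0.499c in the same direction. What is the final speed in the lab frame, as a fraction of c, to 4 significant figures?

u ≈ 0.9053c

Compose boost 2: (0.499 + 0.741)/(1 + 0.499×0.741) = 1.240/1.36976 = 0.9053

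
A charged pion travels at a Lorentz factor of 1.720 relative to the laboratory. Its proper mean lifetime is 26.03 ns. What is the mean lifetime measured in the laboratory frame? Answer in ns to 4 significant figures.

γ = 1.720 (given)
Time dilation: Δt = γτ₀ = 1.720 × 26.03 ns = 44.77 ns

Δt ≈ 44.77 ns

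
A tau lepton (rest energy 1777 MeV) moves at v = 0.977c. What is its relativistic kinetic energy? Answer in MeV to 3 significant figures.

K ≈ 6560 MeV

γ = 1/√(1 − 0.977²) = 4.6896
K = (γ − 1)m₀c² = (4.6896 − 1) × 1777 MeV = 3.6896 × 1777 MeV = 6560 MeV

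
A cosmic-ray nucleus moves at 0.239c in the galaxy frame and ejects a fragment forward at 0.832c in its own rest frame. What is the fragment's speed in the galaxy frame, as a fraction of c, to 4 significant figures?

u ≈ 0.8934c

Compose boost 2: (0.832 + 0.239)/(1 + 0.832×0.239) = 1.071/1.19885 = 0.8934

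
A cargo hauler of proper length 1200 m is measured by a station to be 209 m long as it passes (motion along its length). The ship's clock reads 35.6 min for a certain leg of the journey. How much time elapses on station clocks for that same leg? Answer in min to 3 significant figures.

Length contraction ⇒ γ = L₀/L = 1200/209 = 5.7416
Time dilation: Δt = γτ₀ = 5.7416 × 35.6 min = 204 min

Δt ≈ 204 min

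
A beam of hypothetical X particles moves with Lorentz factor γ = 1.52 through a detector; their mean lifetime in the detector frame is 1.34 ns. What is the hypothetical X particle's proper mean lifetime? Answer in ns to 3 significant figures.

τ₀ ≈ 0.882 ns

γ = 1.52 (given)
Proper time: τ₀ = Δt/γ = 1.34/1.52 = 0.882 ns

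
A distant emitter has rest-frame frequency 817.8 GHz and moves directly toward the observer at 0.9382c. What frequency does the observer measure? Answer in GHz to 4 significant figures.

f_obs ≈ 4580 GHz

Relativistic Doppler: f_obs = f_src √((1+β)/(1−β))
= 817.8 × √(1.93820/0.0618000) = 817.8 × 5.60022 = 4580 GHz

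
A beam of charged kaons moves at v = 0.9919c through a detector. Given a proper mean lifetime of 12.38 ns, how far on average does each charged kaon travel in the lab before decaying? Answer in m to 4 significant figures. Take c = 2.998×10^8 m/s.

d ≈ 28.98 m

γ = 1/√(1 − 0.9919²) = 7.87270
Dilated lifetime: Δt = γτ₀ = 7.87270 × 12.38 ns = 97.4640 ns
d = vΔt = 0.9919c × 97.4640 ns = 2.97372×10^8 m/s × 9.74640×10^-8 s = 28.98 m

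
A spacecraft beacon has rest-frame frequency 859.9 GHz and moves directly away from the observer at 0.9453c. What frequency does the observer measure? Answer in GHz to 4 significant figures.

f_obs ≈ 144.2 GHz

Relativistic Doppler: f_obs = f_src √((1−β)/(1+β))
= 859.9 × √(0.0547000/1.94530) = 859.9 × 0.167687 = 144.2 GHz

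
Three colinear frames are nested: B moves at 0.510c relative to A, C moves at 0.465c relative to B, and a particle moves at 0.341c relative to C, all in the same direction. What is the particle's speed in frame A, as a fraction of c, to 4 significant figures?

u ≈ 0.8899c

Compose boost 2: (0.465 + 0.510)/(1 + 0.465×0.510) = 0.9750/1.23715 = 0.788102
Compose boost 3: (0.341 + 0.788102)/(1 + 0.341×0.788102) = 1.12910/1.26874 = 0.8899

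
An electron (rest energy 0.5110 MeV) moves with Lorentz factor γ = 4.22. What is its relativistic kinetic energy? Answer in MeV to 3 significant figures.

γ = 4.22 (given)
K = (γ − 1)m₀c² = (4.22 − 1) × 0.5110 MeV = 3.2200 × 0.5110 MeV = 1.65 MeV

K ≈ 1.65 MeV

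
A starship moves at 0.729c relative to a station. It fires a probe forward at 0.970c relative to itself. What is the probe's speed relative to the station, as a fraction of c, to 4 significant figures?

u ≈ 0.9952c

Relativistic velocity addition: u = (u' + v)/(1 + u'v/c²)
= (0.970 + 0.729)/(1 + 0.970×0.729) = 1.699/1.70713 = 0.9952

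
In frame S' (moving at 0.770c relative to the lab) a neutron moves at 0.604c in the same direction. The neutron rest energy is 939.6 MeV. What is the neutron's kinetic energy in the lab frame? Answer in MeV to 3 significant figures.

K ≈ 1770 MeV

u_lab = (0.604 + 0.770)/(1 + 0.604×0.770) = 0.937833
γ = 1/√(1 − 0.937833²) = 2.8811
K = (γ − 1)m₀c² = (2.8811 − 1) × 939.6 = 1.8811 × 939.6 = 1770 MeV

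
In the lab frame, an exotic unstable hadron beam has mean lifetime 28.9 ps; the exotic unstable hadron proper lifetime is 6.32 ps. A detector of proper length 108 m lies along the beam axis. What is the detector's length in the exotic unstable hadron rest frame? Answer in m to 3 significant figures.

L ≈ 23.6 m

Time dilation ⇒ γ = Δt/τ₀ = 28.9/6.32 = 4.5728
Length contraction: L = L₀/γ = 108/4.5728 = 23.6 m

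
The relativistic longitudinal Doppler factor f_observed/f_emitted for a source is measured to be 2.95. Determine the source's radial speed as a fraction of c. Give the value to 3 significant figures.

β ≈ 0.794

f_obs/f_src = √((1+β)/(1−β)) = 2.95  ⇒  (1+β)/(1−β) = 8.7025
β = |1 − D²|/(1 + D²) = |1 − 8.7025|/(1 + 8.7025) = 0.794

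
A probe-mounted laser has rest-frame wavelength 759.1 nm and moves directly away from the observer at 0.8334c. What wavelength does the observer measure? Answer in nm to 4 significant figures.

λ_obs ≈ 2518 nm

Relativistic Doppler: λ_obs = λ_src √((1+β)/(1−β))
= 759.1 × √(1.83340/0.166600) = 759.1 × 3.31735 = 2518 nm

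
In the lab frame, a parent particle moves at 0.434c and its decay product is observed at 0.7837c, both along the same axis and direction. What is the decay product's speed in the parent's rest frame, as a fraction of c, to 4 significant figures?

u' ≈ 0.5299c

Inverse velocity addition: u' = (u − v)/(1 − uv/c²)
= (0.7837 − 0.434)/(1 − 0.7837×0.434) = 0.3497/0.659874 = 0.5299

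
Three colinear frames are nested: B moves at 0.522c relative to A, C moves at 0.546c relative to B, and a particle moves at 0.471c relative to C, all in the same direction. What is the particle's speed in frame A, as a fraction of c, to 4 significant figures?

u ≈ 0.9358c

Compose boost 2: (0.546 + 0.522)/(1 + 0.546×0.522) = 1.068/1.28501 = 0.831121
Compose boost 3: (0.471 + 0.831121)/(1 + 0.471×0.831121) = 1.30212/1.39146 = 0.9358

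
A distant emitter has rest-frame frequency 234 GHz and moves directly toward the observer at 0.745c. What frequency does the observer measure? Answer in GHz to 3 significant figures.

f_obs ≈ 612 GHz

Relativistic Doppler: f_obs = f_src √((1+β)/(1−β))
= 234 × √(1.7450/0.25500) = 234 × 2.6159 = 612 GHz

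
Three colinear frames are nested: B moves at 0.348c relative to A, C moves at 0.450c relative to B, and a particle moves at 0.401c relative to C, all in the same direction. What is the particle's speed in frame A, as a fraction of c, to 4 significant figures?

Compose boost 2: (0.450 + 0.348)/(1 + 0.450×0.348) = 0.7980/1.15660 = 0.689953
Compose boost 3: (0.401 + 0.689953)/(1 + 0.401×0.689953) = 1.09095/1.27667 = 0.8545

u ≈ 0.8545c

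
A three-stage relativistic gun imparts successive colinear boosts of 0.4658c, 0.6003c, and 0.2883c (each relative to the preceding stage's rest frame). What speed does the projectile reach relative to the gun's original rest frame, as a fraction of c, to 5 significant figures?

Compose boost 2: (0.6003 + 0.4658)/(1 + 0.6003×0.4658) = 1.0661/1.279620 = 0.8331381
Compose boost 3: (0.2883 + 0.8331381)/(1 + 0.2883×0.8331381) = 1.121438/1.240194 = 0.90424

u ≈ 0.90424c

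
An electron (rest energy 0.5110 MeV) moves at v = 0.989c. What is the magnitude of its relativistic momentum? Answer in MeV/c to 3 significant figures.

p ≈ 3.42 MeV/c

γ = 1/√(1 − 0.989²) = 6.7606
p = γβm₀c = 6.7606 × 0.989 × 0.5110 MeV/c = 3.42 MeV/c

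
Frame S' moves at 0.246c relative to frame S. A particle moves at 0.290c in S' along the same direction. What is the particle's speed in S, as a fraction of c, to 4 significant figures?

Relativistic velocity addition: u = (u' + v)/(1 + u'v/c²)
= (0.290 + 0.246)/(1 + 0.290×0.246) = 0.5360/1.07134 = 0.5003

u ≈ 0.5003c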